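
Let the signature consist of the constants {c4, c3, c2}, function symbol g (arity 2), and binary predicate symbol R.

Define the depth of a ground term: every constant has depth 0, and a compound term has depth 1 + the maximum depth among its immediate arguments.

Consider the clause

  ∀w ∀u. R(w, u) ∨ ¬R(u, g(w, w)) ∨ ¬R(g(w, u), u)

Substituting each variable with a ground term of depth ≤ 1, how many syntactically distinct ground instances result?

144

Ground terms of depth ≤ 1:
  Let N_k count ground terms of depth at most k. Each non-constant term of depth ≤ k is some function symbol applied to depth-≤(k−1) arguments, giving N_k = 3 + N_{k-1}^2.
  N_0 = 3
  N_1 = 3 + 3^2 = 12
So there are 12 ground terms available for substitution.
Each of w, u ranges independently over the available ground terms, and distinct assignments produce distinct instances.
Number of ground instances = 12^2 = 144.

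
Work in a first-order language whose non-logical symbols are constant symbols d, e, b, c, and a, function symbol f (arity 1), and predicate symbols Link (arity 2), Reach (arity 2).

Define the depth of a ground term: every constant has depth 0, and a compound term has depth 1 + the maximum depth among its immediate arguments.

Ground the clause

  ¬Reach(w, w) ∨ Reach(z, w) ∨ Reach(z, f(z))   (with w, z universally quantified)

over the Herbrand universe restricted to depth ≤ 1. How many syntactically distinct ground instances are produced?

Ground terms of depth ≤ 1:
  Let N_k = |{terms of depth ≤ k}|. Then N_0 = 5 and N_k = 5 + N_{k-1} for k ≥ 1 (one summand per function symbol, arity giving the exponent).
  N_0 = 5
  N_1 = 5 + 5 = 10
  Explicitly: d, e, b, c, a, f(d), f(e), f(b), f(c), f(a).
So there are 10 ground terms available for substitution.
The body mentions every one of the 2 quantified variables; since ground terms form a free algebra, no two substitutions collapse to the same formula.
Number of ground instances = 10^2 = 100.

100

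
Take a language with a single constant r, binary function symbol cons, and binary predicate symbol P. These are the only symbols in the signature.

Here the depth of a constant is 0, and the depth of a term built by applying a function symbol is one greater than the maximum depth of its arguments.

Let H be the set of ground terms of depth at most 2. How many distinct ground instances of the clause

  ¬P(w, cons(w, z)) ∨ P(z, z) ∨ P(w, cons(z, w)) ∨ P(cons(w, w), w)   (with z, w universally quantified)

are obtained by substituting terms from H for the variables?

25

Ground terms of depth ≤ 2:
  Let N_k = |{terms of depth ≤ k}|. Then N_0 = 1 and N_k = 1 + N_{k-1}^2 for k ≥ 1 (one summand per function symbol, arity giving the exponent).
  N_0 = 1
  N_1 = 1 + 1^2 = 2
  N_2 = 1 + 2^2 = 5
  Explicitly: r, cons(r, r), cons(r, cons(r, r)), cons(cons(r, r), r), cons(cons(r, r), cons(r, r)).
So there are 5 ground terms available for substitution.
The body mentions every one of the 2 quantified variables; since ground terms form a free algebra, no two substitutions collapse to the same formula.
Number of ground instances = 5^2 = 25.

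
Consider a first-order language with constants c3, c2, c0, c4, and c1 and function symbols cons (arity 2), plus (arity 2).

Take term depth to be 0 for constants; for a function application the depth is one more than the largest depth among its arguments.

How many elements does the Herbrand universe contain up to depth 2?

6055

If N_k denotes the number of depth-≤k ground terms, the 5 constants give N_0 = 5, and each function symbol of arity r contributes N_{k-1}^r new terms at level k: N_k = 5 + N_{k-1}^2 + N_{k-1}^2.
N_0 = 5
N_1 = 5 + 5^2 + 5^2 = 55
N_2 = 5 + 55^2 + 55^2 = 6055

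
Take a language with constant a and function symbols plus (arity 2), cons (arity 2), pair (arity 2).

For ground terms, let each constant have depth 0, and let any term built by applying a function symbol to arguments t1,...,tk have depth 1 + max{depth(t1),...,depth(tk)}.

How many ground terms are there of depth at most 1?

Count level by level. With function symbols plus/2, cons/2, pair/2, the terms of depth ≤ k are the 1 constant together with each function applied to depth-≤(k−1) tuples, so N_k = 1 + N_{k-1}^2 + N_{k-1}^2 + N_{k-1}^2.
N_0 = 1
N_1 = 1 + 1^2 + 1^2 + 1^2 = 4
Explicitly: a, plus(a, a), cons(a, a), pair(a, a).

4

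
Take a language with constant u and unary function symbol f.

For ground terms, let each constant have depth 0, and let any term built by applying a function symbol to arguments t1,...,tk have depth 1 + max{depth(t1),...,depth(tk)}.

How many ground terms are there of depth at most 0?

1

Let N_k = |{terms of depth ≤ k}|. Then N_0 = 1 and N_k = 1 + N_{k-1} for k ≥ 1 (one summand per function symbol, arity giving the exponent).
N_0 = 1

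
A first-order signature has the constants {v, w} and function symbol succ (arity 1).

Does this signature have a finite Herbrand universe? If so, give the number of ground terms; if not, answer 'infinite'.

infinite

The signature has at least one function symbol (succ, arity 1) and at least one constant (v).
Iterating succ gives infinitely many distinct ground terms: v, succ(v), succ(succ(v)), ...
So the Herbrand universe is infinite.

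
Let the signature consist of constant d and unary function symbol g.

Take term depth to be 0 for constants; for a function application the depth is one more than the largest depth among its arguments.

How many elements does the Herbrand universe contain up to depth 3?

Let N_k = |{terms of depth ≤ k}|. Then N_0 = 1 and N_k = 1 + N_{k-1} for k ≥ 1 (one summand per function symbol, arity giving the exponent).
N_0 = 1
N_1 = 1 + 1 = 2
N_2 = 1 + 2 = 3
N_3 = 1 + 3 = 4
Explicitly: d, g(d), g(g(d)), g(g(g(d))).

4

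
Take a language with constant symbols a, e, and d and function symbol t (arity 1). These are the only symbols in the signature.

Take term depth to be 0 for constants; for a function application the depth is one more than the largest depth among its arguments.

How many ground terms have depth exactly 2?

Write N_k for the number of ground terms of depth ≤ k. A term of depth ≤ k is either a constant or a function symbol applied to arguments of depth ≤ k−1, so N_k = 3 + N_{k-1}.
N_0 = 3
N_1 = 3 + 3 = 6
N_2 = 3 + 6 = 9
Terms of depth exactly 2: N_2 − N_1 = 9 − 6 = 3.

3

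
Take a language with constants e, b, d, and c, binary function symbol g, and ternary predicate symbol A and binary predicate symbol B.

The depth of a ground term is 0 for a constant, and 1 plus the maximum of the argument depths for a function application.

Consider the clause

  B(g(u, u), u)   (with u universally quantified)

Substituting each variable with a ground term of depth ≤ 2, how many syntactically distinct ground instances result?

404

Ground terms of depth ≤ 2:
  Let N_k = |{terms of depth ≤ k}|. Then N_0 = 4 and N_k = 4 + N_{k-1}^2 for k ≥ 1 (one summand per function symbol, arity giving the exponent).
  N_0 = 4
  N_1 = 4 + 4^2 = 20
  N_2 = 4 + 20^2 = 404
So there are 404 ground terms available for substitution.
The clause has 1 distinct variable (u), which appears in the body. In the free term algebra distinct substitutions yield syntactically distinct ground instances.
Number of ground instances = 404.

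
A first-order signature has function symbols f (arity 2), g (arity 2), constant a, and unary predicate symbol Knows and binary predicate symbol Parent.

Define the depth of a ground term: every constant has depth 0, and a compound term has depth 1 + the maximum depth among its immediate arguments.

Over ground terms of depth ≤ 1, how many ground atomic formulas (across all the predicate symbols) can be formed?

12

First count ground terms of depth ≤ 1.
Write N_k for the number of ground terms of depth ≤ k. A term of depth ≤ k is either a constant or a function symbol applied to arguments of depth ≤ k−1, so N_k = 1 + N_{k-1}^2 + N_{k-1}^2.
N_0 = 1
N_1 = 1 + 1^2 + 1^2 = 3
So |H| = 3.
Ground atoms are formed by filling each argument slot of a predicate with a term from H, so an r-ary predicate gives |H|^r atoms:
  Knows: 3;  Parent: 3^2 = 9
Total ground atoms: 3 + 9 = 12.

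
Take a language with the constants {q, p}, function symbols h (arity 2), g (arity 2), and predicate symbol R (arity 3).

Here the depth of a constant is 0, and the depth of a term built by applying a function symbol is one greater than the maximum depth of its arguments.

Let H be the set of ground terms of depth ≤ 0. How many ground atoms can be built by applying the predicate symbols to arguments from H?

First count ground terms of depth ≤ 0.
Let N_k count ground terms of depth at most k. Each non-constant term of depth ≤ k is some function symbol applied to depth-≤(k−1) arguments, giving N_k = 2 + N_{k-1}^2 + N_{k-1}^2.
N_0 = 2
Explicitly: q, p.
So |H| = 2.
For each predicate symbol, the number of ground atoms is |H| raised to its arity; summing:
  R: 2^3 = 8
Total ground atoms: 8.

8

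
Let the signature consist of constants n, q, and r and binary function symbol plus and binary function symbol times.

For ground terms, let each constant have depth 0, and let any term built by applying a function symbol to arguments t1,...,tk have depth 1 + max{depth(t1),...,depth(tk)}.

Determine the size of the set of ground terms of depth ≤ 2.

885

Let N_k = |{terms of depth ≤ k}|. Then N_0 = 3 and N_k = 3 + N_{k-1}^2 + N_{k-1}^2 for k ≥ 1 (one summand per function symbol, arity giving the exponent).
N_0 = 3
N_1 = 3 + 3^2 + 3^2 = 21
N_2 = 3 + 21^2 + 21^2 = 885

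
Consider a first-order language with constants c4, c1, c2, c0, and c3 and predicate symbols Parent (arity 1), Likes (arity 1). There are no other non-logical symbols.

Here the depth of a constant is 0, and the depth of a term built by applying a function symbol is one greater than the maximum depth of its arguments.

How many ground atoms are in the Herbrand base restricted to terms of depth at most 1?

10

First count ground terms of depth ≤ 1.
With no function symbols every ground term is a constant, so there are exactly 5 ground terms at every depth bound.
N_0 = 5
N_1 = 5
So |H| = 5.
A ground atom is a predicate applied to a tuple of terms from H, so the count is the sum over predicates of |H|^arity:
  Parent: 5;  Likes: 5
Total ground atoms: 5 + 5 = 10.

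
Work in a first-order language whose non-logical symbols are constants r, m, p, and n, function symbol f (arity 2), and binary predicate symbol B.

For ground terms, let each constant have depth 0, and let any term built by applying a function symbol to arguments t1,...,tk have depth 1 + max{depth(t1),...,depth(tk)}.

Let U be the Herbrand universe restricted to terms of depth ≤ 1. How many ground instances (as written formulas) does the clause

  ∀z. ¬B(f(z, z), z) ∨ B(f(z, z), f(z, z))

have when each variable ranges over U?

20

Ground terms of depth ≤ 1:
  Let N_k count ground terms of depth at most k. Each non-constant term of depth ≤ k is some function symbol applied to depth-≤(k−1) arguments, giving N_k = 4 + N_{k-1}^2.
  N_0 = 4
  N_1 = 4 + 4^2 = 20
So there are 20 ground terms available for substitution.
There is 1 variable to instantiate (z),  occurring in at least one literal, so different choices give different ground instances.
Number of ground instances = 20.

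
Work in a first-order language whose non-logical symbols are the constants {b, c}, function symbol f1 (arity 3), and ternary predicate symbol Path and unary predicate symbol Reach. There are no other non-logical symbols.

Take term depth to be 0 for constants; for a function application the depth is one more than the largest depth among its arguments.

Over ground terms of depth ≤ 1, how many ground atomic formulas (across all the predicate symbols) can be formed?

First count ground terms of depth ≤ 1.
Let N_k count ground terms of depth at most k. Each non-constant term of depth ≤ k is some function symbol applied to depth-≤(k−1) arguments, giving N_k = 2 + N_{k-1}^3.
N_0 = 2
N_1 = 2 + 2^3 = 10
Explicitly: b, c, f1(b, b, b), f1(b, b, c), f1(b, c, b), f1(b, c, c), f1(c, b, b), f1(c, b, c), f1(c, c, b), f1(c, c, c).
So |H| = 10.
A ground atom is a predicate applied to a tuple of terms from H, so the count is the sum over predicates of |H|^arity:
  Path: 10^3 = 1000;  Reach: 10
Total ground atoms: 1000 + 10 = 1010.

1010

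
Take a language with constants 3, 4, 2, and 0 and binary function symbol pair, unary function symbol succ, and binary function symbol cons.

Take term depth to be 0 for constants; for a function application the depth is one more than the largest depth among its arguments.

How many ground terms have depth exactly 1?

Write N_k for the number of ground terms of depth ≤ k. A term of depth ≤ k is either a constant or a function symbol applied to arguments of depth ≤ k−1, so N_k = 4 + N_{k-1}^2 + N_{k-1} + N_{k-1}^2.
N_0 = 4
N_1 = 4 + 4^2 + 4 + 4^2 = 40
Terms of depth exactly 1: N_1 − N_0 = 40 − 4 = 36.

36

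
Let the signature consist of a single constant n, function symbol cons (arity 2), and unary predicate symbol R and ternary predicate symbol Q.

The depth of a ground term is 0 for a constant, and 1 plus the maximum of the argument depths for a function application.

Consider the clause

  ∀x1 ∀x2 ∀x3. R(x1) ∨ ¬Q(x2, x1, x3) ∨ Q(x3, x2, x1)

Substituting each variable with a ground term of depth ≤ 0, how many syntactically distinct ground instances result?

1

Ground terms of depth ≤ 0:
  Let N_k count ground terms of depth at most k. Each non-constant term of depth ≤ k is some function symbol applied to depth-≤(k−1) arguments, giving N_k = 1 + N_{k-1}^2.
  N_0 = 1
So there is exactly 1 ground term available for substitution.
Each of x1, x2, x3 ranges independently over the available ground terms, and distinct assignments produce distinct instances.
Number of ground instances = 1^3 = 1.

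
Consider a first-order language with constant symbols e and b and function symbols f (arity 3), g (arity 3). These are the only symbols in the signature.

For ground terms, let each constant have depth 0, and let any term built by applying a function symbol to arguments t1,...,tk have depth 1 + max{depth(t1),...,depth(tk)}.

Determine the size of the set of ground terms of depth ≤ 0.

If N_k denotes the number of depth-≤k ground terms, the 2 constants give N_0 = 2, and each function symbol of arity r contributes N_{k-1}^r new terms at level k: N_k = 2 + N_{k-1}^3 + N_{k-1}^3.
N_0 = 2
Explicitly: e, b.

2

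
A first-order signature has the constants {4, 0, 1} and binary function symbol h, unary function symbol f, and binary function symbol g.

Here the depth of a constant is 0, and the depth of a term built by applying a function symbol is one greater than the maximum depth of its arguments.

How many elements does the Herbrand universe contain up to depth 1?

Let N_k = |{terms of depth ≤ k}|. Then N_0 = 3 and N_k = 3 + N_{k-1}^2 + N_{k-1} + N_{k-1}^2 for k ≥ 1 (one summand per function symbol, arity giving the exponent).
N_0 = 3
N_1 = 3 + 3^2 + 3 + 3^2 = 24

24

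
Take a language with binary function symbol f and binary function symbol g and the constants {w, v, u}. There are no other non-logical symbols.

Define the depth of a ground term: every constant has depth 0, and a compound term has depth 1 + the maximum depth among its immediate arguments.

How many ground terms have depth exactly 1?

18

Count level by level. With function symbols f/2, g/2, the terms of depth ≤ k are the 3 constants together with each function applied to depth-≤(k−1) tuples, so N_k = 3 + N_{k-1}^2 + N_{k-1}^2.
N_0 = 3
N_1 = 3 + 3^2 + 3^2 = 21
Terms of depth exactly 1: N_1 − N_0 = 21 − 3 = 18.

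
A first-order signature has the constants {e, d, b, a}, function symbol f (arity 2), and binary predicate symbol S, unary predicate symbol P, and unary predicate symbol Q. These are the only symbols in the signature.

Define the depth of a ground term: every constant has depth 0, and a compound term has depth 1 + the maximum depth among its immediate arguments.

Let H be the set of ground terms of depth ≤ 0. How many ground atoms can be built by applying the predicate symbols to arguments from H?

24

First count ground terms of depth ≤ 0.
Let N_k = |{terms of depth ≤ k}|. Then N_0 = 4 and N_k = 4 + N_{k-1}^2 for k ≥ 1 (one summand per function symbol, arity giving the exponent).
N_0 = 4
Explicitly: e, d, b, a.
So |H| = 4.
A ground atom is a predicate applied to a tuple of terms from H, so the count is the sum over predicates of |H|^arity:
  S: 4^2 = 16;  P: 4;  Q: 4
Total ground atoms: 16 + 4 + 4 = 24.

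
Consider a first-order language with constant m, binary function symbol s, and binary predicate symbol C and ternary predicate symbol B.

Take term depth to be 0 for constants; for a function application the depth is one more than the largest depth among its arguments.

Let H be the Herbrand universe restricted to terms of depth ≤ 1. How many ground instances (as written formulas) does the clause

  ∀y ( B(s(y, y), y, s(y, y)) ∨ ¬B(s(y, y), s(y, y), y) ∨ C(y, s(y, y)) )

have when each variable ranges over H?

Ground terms of depth ≤ 1:
  Write N_k for the number of ground terms of depth ≤ k. A term of depth ≤ k is either a constant or a function symbol applied to arguments of depth ≤ k−1, so N_k = 1 + N_{k-1}^2.
  N_0 = 1
  N_1 = 1 + 1^2 = 2
  Explicitly: m, s(m, m).
So there are 2 ground terms available for substitution.
The clause has 1 distinct variable (y), which appears in the body. In the free term algebra distinct substitutions yield syntactically distinct ground instances.
Number of ground instances = 2.

2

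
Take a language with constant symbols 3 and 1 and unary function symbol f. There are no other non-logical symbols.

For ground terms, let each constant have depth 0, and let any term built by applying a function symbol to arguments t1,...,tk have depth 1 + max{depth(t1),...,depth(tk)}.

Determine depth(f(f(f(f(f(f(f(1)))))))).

depth(f(1)) = 1 + depth(1) = 1 + 0 = 1
depth(f(f(1))) = 1 + depth(f(1)) = 1 + 1 = 2
depth(f(f(f(1)))) = 1 + depth(f(f(1))) = 1 + 2 = 3
depth(f(f(f(f(1))))) = 1 + depth(f(f(f(1)))) = 1 + 3 = 4
depth(f(f(f(f(f(1)))))) = 1 + depth(f(f(f(f(1))))) = 1 + 4 = 5
depth(f(f(f(f(f(f(1))))))) = 1 + depth(f(f(f(f(f(1)))))) = 1 + 5 = 6
depth(f(f(f(f(f(f(f(1)))))))) = 1 + depth(f(f(f(f(f(f(1))))))) = 1 + 6 = 7

7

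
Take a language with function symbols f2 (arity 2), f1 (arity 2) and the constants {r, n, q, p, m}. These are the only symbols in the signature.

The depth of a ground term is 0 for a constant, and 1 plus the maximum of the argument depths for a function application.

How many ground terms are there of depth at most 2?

6055

Let N_k count ground terms of depth at most k. Each non-constant term of depth ≤ k is some function symbol applied to depth-≤(k−1) arguments, giving N_k = 5 + N_{k-1}^2 + N_{k-1}^2.
N_0 = 5
N_1 = 5 + 5^2 + 5^2 = 55
N_2 = 5 + 55^2 + 55^2 = 6055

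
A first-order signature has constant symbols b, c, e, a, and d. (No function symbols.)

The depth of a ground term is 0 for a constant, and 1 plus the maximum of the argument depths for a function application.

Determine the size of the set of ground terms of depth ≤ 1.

5

With no function symbols every ground term is a constant, so there are exactly 5 ground terms at every depth bound.
N_0 = 5
N_1 = 5
Explicitly: b, c, e, a, d.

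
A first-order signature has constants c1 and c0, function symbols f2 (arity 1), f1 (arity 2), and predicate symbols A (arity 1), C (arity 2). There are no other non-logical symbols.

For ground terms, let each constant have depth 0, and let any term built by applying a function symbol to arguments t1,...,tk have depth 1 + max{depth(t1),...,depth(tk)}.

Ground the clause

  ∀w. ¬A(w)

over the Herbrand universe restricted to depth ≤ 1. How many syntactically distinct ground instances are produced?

8

Ground terms of depth ≤ 1:
  Write N_k for the number of ground terms of depth ≤ k. A term of depth ≤ k is either a constant or a function symbol applied to arguments of depth ≤ k−1, so N_k = 2 + N_{k-1} + N_{k-1}^2.
  N_0 = 2
  N_1 = 2 + 2 + 2^2 = 8
  Explicitly: c1, c0, f2(c1), f2(c0), f1(c1, c1), f1(c1, c0), f1(c0, c1), f1(c0, c0).
So there are 8 ground terms available for substitution.
The clause has 1 distinct variable (w), which appears in the body. In the free term algebra distinct substitutions yield syntactically distinct ground instances.
Number of ground instances = 8.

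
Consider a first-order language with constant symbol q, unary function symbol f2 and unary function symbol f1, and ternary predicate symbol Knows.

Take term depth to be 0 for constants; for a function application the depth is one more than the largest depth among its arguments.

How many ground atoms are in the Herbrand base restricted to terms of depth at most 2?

First count ground terms of depth ≤ 2.
Count level by level. With function symbols f2/1, f1/1, the terms of depth ≤ k are the 1 constant together with each function applied to depth-≤(k−1) tuples, so N_k = 1 + N_{k-1} + N_{k-1}.
N_0 = 1
N_1 = 1 + 1 + 1 = 3
N_2 = 1 + 3 + 3 = 7
So |H| = 7.
Each predicate of arity r yields |H|^r ground atoms (one per choice of an r-tuple from H):
  Knows: 7^3 = 343
Total ground atoms: 343.

343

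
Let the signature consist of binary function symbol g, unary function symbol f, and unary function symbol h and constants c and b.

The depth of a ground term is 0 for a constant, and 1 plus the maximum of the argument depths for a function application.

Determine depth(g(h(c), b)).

2

depth(h(c)) = 1 + depth(c) = 1 + 0 = 1
depth(g(h(c), b)) = 1 + max(1, 0) = 2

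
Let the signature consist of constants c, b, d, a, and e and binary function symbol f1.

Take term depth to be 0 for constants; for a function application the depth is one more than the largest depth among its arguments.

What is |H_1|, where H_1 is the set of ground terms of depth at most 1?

30

Write N_k for the number of ground terms of depth ≤ k. A term of depth ≤ k is either a constant or a function symbol applied to arguments of depth ≤ k−1, so N_k = 5 + N_{k-1}^2.
N_0 = 5
N_1 = 5 + 5^2 = 30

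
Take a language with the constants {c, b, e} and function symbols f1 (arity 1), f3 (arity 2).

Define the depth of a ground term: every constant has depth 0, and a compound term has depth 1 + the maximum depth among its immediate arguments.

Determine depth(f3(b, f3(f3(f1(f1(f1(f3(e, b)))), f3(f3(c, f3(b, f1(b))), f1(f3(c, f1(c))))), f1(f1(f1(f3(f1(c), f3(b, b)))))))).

7

depth(f3(e, b)) = 1 + max(0, 0) = 1
depth(f1(f3(e, b))) = 1 + depth(f3(e, b)) = 1 + 1 = 2
depth(f1(f1(f3(e, b)))) = 1 + depth(f1(f3(e, b))) = 1 + 2 = 3
depth(f1(f1(f1(f3(e, b))))) = 1 + depth(f1(f1(f3(e, b)))) = 1 + 3 = 4
depth(f1(b)) = 1 + depth(b) = 1 + 0 = 1
depth(f3(b, f1(b))) = 1 + max(0, 1) = 2
depth(f3(c, f3(b, f1(b)))) = 1 + max(0, 2) = 3
depth(f1(c)) = 1 + depth(c) = 1 + 0 = 1
depth(f3(c, f1(c))) = 1 + max(0, 1) = 2
depth(f1(f3(c, f1(c)))) = 1 + depth(f3(c, f1(c))) = 1 + 2 = 3
depth(f3(f3(c, f3(b, f1(b))), f1(f3(c, f1(c))))) = 1 + max(3, 3) = 4
depth(f3(f1(f1(f1(f3(e, b)))), f3(f3(c, f3(b, f1(b))), f1(f3(c, f1(c)))))) = 1 + max(4, 4) = 5
depth(f3(b, b)) = 1 + max(0, 0) = 1
depth(f3(f1(c), f3(b, b))) = 1 + max(1, 1) = 2
depth(f1(f3(f1(c), f3(b, b)))) = 1 + depth(f3(f1(c), f3(b, b))) = 1 + 2 = 3
depth(f1(f1(f3(f1(c), f3(b, b))))) = 1 + depth(f1(f3(f1(c), f3(b, b)))) = 1 + 3 = 4
depth(f1(f1(f1(f3(f1(c), f3(b, b)))))) = 1 + depth(f1(f1(f3(f1(c), f3(b, b))))) = 1 + 4 = 5
depth(f3(f3(f1(f1(f1(f3(e, b)))), f3(f3(c, f3(b, f1(b))), f1(f3(c, f1(c))))), f1(f1(f1(f3(f1(c), f3(b, b))))))) = 1 + max(5, 5) = 6
depth(f3(b, f3(f3(f1(f1(f1(f3(e, b)))), f3(f3(c, f3(b, f1(b))), f1(f3(c, f1(c))))), f1(f1(f1(f3(f1(c), f3(b, b)))))))) = 1 + max(0, 6) = 7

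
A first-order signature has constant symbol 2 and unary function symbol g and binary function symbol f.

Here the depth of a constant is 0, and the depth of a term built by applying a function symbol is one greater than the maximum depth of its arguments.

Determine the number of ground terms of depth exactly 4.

Let N_k = |{terms of depth ≤ k}|. Then N_0 = 1 and N_k = 1 + N_{k-1} + N_{k-1}^2 for k ≥ 1 (one summand per function symbol, arity giving the exponent).
N_0 = 1
N_1 = 1 + 1 + 1^2 = 3
N_2 = 1 + 3 + 3^2 = 13
N_3 = 1 + 13 + 13^2 = 183
N_4 = 1 + 183 + 183^2 = 33673
Terms of depth exactly 4: N_4 − N_3 = 33673 − 183 = 33490.

33490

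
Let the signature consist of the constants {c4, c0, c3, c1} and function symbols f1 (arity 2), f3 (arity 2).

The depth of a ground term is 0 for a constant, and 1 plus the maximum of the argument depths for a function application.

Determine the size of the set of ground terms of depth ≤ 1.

36

Count level by level. With function symbols f1/2, f3/2, the terms of depth ≤ k are the 4 constants together with each function applied to depth-≤(k−1) tuples, so N_k = 4 + N_{k-1}^2 + N_{k-1}^2.
N_0 = 4
N_1 = 4 + 4^2 + 4^2 = 36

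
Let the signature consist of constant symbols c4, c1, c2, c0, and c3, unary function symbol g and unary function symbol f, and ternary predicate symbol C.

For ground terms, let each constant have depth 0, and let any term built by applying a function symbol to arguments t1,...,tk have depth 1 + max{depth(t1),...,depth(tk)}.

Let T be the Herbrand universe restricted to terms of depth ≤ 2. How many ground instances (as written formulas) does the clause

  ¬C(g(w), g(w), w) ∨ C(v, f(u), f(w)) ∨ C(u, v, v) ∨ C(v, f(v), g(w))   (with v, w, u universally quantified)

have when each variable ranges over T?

Ground terms of depth ≤ 2:
  Count level by level. With function symbols g/1, f/1, the terms of depth ≤ k are the 5 constants together with each function applied to depth-≤(k−1) tuples, so N_k = 5 + N_{k-1} + N_{k-1}.
  N_0 = 5
  N_1 = 5 + 5 + 5 = 15
  N_2 = 5 + 15 + 15 = 35
So there are 35 ground terms available for substitution.
The body mentions every one of the 3 quantified variables; since ground terms form a free algebra, no two substitutions collapse to the same formula.
Number of ground instances = 35^3 = 42875.

42875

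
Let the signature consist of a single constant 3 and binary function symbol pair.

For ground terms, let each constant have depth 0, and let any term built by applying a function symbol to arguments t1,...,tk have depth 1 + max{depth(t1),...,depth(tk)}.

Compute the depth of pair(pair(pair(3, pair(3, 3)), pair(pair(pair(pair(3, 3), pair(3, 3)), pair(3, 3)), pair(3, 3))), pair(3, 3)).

6

depth(pair(3, 3)) = 1 + max(0, 0) = 1
depth(pair(3, pair(3, 3))) = 1 + max(0, 1) = 2
depth(pair(pair(3, 3), pair(3, 3))) = 1 + max(1, 1) = 2
depth(pair(pair(pair(3, 3), pair(3, 3)), pair(3, 3))) = 1 + max(2, 1) = 3
depth(pair(pair(pair(pair(3, 3), pair(3, 3)), pair(3, 3)), pair(3, 3))) = 1 + max(3, 1) = 4
depth(pair(pair(3, pair(3, 3)), pair(pair(pair(pair(3, 3), pair(3, 3)), pair(3, 3)), pair(3, 3)))) = 1 + max(2, 4) = 5
depth(pair(pair(pair(3, pair(3, 3)), pair(pair(pair(pair(3, 3), pair(3, 3)), pair(3, 3)), pair(3, 3))), pair(3, 3))) = 1 + max(5, 1) = 6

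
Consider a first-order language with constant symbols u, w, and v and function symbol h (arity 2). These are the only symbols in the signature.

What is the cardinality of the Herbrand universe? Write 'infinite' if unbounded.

The signature has at least one function symbol (h, arity 2) and at least one constant (u).
Iterating h gives infinitely many distinct ground terms: u, h(u, u), h(h(u, u), h(u, u)), ...
So the Herbrand universe is infinite.

infinite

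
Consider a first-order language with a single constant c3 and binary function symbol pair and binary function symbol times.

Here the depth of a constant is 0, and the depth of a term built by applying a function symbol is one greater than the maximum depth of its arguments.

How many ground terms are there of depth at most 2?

Write N_k for the number of ground terms of depth ≤ k. A term of depth ≤ k is either a constant or a function symbol applied to arguments of depth ≤ k−1, so N_k = 1 + N_{k-1}^2 + N_{k-1}^2.
N_0 = 1
N_1 = 1 + 1^2 + 1^2 = 3
N_2 = 1 + 3^2 + 3^2 = 19

19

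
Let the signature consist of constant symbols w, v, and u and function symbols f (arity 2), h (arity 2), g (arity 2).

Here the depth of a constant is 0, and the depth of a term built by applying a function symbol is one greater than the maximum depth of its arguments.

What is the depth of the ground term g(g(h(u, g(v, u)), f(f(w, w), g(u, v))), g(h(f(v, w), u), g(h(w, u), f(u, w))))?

4

depth(g(v, u)) = 1 + max(0, 0) = 1
depth(h(u, g(v, u))) = 1 + max(0, 1) = 2
depth(f(w, w)) = 1 + max(0, 0) = 1
depth(g(u, v)) = 1 + max(0, 0) = 1
depth(f(f(w, w), g(u, v))) = 1 + max(1, 1) = 2
depth(g(h(u, g(v, u)), f(f(w, w), g(u, v)))) = 1 + max(2, 2) = 3
depth(f(v, w)) = 1 + max(0, 0) = 1
depth(h(f(v, w), u)) = 1 + max(1, 0) = 2
depth(h(w, u)) = 1 + max(0, 0) = 1
depth(f(u, w)) = 1 + max(0, 0) = 1
depth(g(h(w, u), f(u, w))) = 1 + max(1, 1) = 2
depth(g(h(f(v, w), u), g(h(w, u), f(u, w)))) = 1 + max(2, 2) = 3
depth(g(g(h(u, g(v, u)), f(f(w, w), g(u, v))), g(h(f(v, w), u), g(h(w, u), f(u, w))))) = 1 + max(3, 3) = 4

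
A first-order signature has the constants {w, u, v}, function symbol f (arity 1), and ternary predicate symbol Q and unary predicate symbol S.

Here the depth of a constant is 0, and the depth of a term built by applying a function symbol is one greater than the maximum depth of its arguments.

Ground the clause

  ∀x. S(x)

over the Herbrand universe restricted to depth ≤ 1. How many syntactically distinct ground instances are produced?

Ground terms of depth ≤ 1:
  Let N_k count ground terms of depth at most k. Each non-constant term of depth ≤ k is some function symbol applied to depth-≤(k−1) arguments, giving N_k = 3 + N_{k-1}.
  N_0 = 3
  N_1 = 3 + 3 = 6
  Explicitly: w, u, v, f(w), f(u), f(v).
So there are 6 ground terms available for substitution.
The variable x ranges independently over the available ground terms, and distinct assignments produce distinct instances.
Number of ground instances = 6.

6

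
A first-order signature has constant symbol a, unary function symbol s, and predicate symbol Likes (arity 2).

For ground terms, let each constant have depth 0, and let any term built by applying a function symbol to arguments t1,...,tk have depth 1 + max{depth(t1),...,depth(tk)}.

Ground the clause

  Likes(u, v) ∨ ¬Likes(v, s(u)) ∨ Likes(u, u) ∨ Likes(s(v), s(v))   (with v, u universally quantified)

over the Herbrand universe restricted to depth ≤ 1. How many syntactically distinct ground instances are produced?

Ground terms of depth ≤ 1:
  Let N_k = |{terms of depth ≤ k}|. Then N_0 = 1 and N_k = 1 + N_{k-1} for k ≥ 1 (one summand per function symbol, arity giving the exponent).
  N_0 = 1
  N_1 = 1 + 1 = 2
  Explicitly: a, s(a).
So there are 2 ground terms available for substitution.
The clause has 2 distinct variables (v, u), each appearing in the body. In the free term algebra distinct substitutions yield syntactically distinct ground instances.
Number of ground instances = 2^2 = 4.

4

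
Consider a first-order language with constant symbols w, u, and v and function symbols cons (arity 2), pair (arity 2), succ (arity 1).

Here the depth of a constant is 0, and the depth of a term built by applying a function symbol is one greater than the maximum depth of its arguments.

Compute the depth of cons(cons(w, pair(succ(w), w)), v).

depth(succ(w)) = 1 + depth(w) = 1 + 0 = 1
depth(pair(succ(w), w)) = 1 + max(1, 0) = 2
depth(cons(w, pair(succ(w), w))) = 1 + max(0, 2) = 3
depth(cons(cons(w, pair(succ(w), w)), v)) = 1 + max(3, 0) = 4

4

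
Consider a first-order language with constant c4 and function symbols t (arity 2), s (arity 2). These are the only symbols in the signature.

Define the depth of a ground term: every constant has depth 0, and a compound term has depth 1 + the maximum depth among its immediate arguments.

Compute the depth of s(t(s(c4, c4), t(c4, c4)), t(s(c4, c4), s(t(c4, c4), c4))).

depth(s(c4, c4)) = 1 + max(0, 0) = 1
depth(t(c4, c4)) = 1 + max(0, 0) = 1
depth(t(s(c4, c4), t(c4, c4))) = 1 + max(1, 1) = 2
depth(s(t(c4, c4), c4)) = 1 + max(1, 0) = 2
depth(t(s(c4, c4), s(t(c4, c4), c4))) = 1 + max(1, 2) = 3
depth(s(t(s(c4, c4), t(c4, c4)), t(s(c4, c4), s(t(c4, c4), c4)))) = 1 + max(2, 3) = 4

4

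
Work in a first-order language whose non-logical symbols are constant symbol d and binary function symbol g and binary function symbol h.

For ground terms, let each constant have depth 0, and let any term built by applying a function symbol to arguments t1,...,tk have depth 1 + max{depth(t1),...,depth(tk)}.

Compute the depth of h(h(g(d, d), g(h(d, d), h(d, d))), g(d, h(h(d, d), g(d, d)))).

4

depth(g(d, d)) = 1 + max(0, 0) = 1
depth(h(d, d)) = 1 + max(0, 0) = 1
depth(g(h(d, d), h(d, d))) = 1 + max(1, 1) = 2
depth(h(g(d, d), g(h(d, d), h(d, d)))) = 1 + max(1, 2) = 3
depth(h(h(d, d), g(d, d))) = 1 + max(1, 1) = 2
depth(g(d, h(h(d, d), g(d, d)))) = 1 + max(0, 2) = 3
depth(h(h(g(d, d), g(h(d, d), h(d, d))), g(d, h(h(d, d), g(d, d))))) = 1 + max(3, 3) = 4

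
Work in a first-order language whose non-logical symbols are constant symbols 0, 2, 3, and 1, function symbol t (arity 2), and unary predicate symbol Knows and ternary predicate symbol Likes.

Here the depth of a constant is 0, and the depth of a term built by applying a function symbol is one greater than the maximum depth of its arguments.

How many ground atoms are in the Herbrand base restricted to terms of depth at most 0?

68

First count ground terms of depth ≤ 0.
Let N_k = |{terms of depth ≤ k}|. Then N_0 = 4 and N_k = 4 + N_{k-1}^2 for k ≥ 1 (one summand per function symbol, arity giving the exponent).
N_0 = 4
Explicitly: 0, 2, 3, 1.
So |H| = 4.
For each predicate symbol, the number of ground atoms is |H| raised to its arity; summing:
  Knows: 4;  Likes: 4^3 = 64
Total ground atoms: 4 + 64 = 68.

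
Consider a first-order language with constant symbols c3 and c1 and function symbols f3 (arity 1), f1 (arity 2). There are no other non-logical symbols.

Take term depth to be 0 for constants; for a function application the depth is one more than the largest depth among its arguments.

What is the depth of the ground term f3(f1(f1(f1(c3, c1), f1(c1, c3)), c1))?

4

depth(f1(c3, c1)) = 1 + max(0, 0) = 1
depth(f1(c1, c3)) = 1 + max(0, 0) = 1
depth(f1(f1(c3, c1), f1(c1, c3))) = 1 + max(1, 1) = 2
depth(f1(f1(f1(c3, c1), f1(c1, c3)), c1)) = 1 + max(2, 0) = 3
depth(f3(f1(f1(f1(c3, c1), f1(c1, c3)), c1))) = 1 + depth(f1(f1(f1(c3, c1), f1(c1, c3)), c1)) = 1 + 3 = 4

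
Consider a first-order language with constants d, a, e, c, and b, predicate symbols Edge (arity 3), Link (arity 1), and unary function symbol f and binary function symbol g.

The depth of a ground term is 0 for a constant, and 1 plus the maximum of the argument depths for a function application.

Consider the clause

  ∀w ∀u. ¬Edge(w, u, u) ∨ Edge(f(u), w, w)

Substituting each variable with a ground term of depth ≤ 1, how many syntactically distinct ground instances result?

Ground terms of depth ≤ 1:
  Write N_k for the number of ground terms of depth ≤ k. A term of depth ≤ k is either a constant or a function symbol applied to arguments of depth ≤ k−1, so N_k = 5 + N_{k-1} + N_{k-1}^2.
  N_0 = 5
  N_1 = 5 + 5 + 5^2 = 35
So there are 35 ground terms available for substitution.
The clause has 2 distinct variables (w, u), each appearing in the body. In the free term algebra distinct substitutions yield syntactically distinct ground instances.
Number of ground instances = 35^2 = 1225.

1225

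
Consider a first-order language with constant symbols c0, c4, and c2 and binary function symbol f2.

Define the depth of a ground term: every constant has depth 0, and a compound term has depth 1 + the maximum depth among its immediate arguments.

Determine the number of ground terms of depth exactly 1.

Let N_k = |{terms of depth ≤ k}|. Then N_0 = 3 and N_k = 3 + N_{k-1}^2 for k ≥ 1 (one summand per function symbol, arity giving the exponent).
N_0 = 3
N_1 = 3 + 3^2 = 12
Terms of depth exactly 1: N_1 − N_0 = 12 − 3 = 9.

9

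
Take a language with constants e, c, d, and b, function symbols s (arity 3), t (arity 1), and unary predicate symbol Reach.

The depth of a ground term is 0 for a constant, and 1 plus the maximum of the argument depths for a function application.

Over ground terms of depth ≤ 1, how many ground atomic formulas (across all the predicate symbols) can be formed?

First count ground terms of depth ≤ 1.
Count level by level. With function symbols s/3, t/1, the terms of depth ≤ k are the 4 constants together with each function applied to depth-≤(k−1) tuples, so N_k = 4 + N_{k-1}^3 + N_{k-1}.
N_0 = 4
N_1 = 4 + 4^3 + 4 = 72
So |H| = 72.
A ground atom is a predicate applied to a tuple of terms from H, so the count is the sum over predicates of |H|^arity:
  Reach: 72
Total ground atoms: 72.

72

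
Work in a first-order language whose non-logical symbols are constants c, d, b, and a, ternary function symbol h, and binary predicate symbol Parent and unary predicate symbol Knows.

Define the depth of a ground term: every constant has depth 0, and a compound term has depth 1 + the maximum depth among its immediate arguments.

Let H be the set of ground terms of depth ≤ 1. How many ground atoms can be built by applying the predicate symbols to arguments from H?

4692

First count ground terms of depth ≤ 1.
Let N_k count ground terms of depth at most k. Each non-constant term of depth ≤ k is some function symbol applied to depth-≤(k−1) arguments, giving N_k = 4 + N_{k-1}^3.
N_0 = 4
N_1 = 4 + 4^3 = 68
So |H| = 68.
Each predicate of arity r yields |H|^r ground atoms (one per choice of an r-tuple from H):
  Parent: 68^2 = 4624;  Knows: 68
Total ground atoms: 4624 + 68 = 4692.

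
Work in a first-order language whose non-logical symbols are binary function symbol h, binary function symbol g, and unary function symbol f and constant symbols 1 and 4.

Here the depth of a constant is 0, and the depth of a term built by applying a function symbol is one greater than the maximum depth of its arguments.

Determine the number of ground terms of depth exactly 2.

290

Let N_k = |{terms of depth ≤ k}|. Then N_0 = 2 and N_k = 2 + N_{k-1}^2 + N_{k-1}^2 + N_{k-1} for k ≥ 1 (one summand per function symbol, arity giving the exponent).
N_0 = 2
N_1 = 2 + 2^2 + 2^2 + 2 = 12
N_2 = 2 + 12^2 + 12^2 + 12 = 302
Terms of depth exactly 2: N_2 − N_1 = 302 − 12 = 290.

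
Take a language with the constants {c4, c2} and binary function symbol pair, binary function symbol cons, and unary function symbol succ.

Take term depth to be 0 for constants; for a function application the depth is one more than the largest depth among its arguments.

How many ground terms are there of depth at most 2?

302

Write N_k for the number of ground terms of depth ≤ k. A term of depth ≤ k is either a constant or a function symbol applied to arguments of depth ≤ k−1, so N_k = 2 + N_{k-1}^2 + N_{k-1}^2 + N_{k-1}.
N_0 = 2
N_1 = 2 + 2^2 + 2^2 + 2 = 12
N_2 = 2 + 12^2 + 12^2 + 12 = 302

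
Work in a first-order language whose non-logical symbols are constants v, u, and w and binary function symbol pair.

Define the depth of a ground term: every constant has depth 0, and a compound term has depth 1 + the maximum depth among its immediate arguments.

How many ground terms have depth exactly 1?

9

If N_k denotes the number of depth-≤k ground terms, the 3 constants give N_0 = 3, and each function symbol of arity r contributes N_{k-1}^r new terms at level k: N_k = 3 + N_{k-1}^2.
N_0 = 3
N_1 = 3 + 3^2 = 12
Terms of depth exactly 1: N_1 − N_0 = 12 − 3 = 9.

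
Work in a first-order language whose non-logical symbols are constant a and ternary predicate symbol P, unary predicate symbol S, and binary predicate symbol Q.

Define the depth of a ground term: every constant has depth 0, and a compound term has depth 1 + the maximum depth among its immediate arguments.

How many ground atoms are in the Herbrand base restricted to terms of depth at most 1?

3

First count ground terms of depth ≤ 1.
With no function symbols every ground term is a constant, so there is exactly 1 ground term at every depth bound.
N_0 = 1
N_1 = 1
So |H| = 1.
Each predicate of arity r yields |H|^r ground atoms (one per choice of an r-tuple from H):
  P: 1^3 = 1;  S: 1;  Q: 1^2 = 1
Total ground atoms: 1 + 1 + 1 = 3.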